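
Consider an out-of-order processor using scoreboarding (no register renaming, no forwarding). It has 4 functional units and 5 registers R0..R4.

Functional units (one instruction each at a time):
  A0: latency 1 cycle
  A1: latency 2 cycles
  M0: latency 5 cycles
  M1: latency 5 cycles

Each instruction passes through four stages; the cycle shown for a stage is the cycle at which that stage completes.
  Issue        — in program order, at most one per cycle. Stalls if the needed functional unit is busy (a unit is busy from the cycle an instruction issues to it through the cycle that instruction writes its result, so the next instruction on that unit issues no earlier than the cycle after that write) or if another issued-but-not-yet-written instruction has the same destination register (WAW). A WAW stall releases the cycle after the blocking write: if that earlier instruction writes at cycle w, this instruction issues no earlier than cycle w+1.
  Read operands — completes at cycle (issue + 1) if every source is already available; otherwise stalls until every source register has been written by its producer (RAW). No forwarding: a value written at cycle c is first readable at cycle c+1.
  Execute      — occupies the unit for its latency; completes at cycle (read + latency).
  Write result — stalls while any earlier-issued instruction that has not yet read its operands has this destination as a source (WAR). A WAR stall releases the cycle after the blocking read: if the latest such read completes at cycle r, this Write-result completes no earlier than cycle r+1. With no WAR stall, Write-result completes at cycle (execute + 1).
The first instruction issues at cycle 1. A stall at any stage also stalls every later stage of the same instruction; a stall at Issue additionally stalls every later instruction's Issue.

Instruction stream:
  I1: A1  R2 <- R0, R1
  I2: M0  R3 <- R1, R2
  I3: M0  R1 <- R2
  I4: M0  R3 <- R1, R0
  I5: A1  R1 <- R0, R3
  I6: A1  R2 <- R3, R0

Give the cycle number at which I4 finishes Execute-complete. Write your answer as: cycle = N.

cycle = 27

c1: I1 dispatched to A1
c2: I1 operands ready · I2 dispatched to M0
c4: I1 complete
c5: R2←I1
c6: I2 operands ready
c11: I2 complete
c12: R3←I2
c13: I3 dispatched to M0
c14: I3 operands ready
c19: I3 complete
c20: R1←I3
c21: I4 dispatched to M0
c22: I4 operands ready · I5 dispatched to A1
c27: I4 complete
c28: R3←I4
c29: I5 operands ready
c31: I5 complete
c32: R1←I5
c33: I6 dispatched to A1
c34: I6 operands ready
c36: I6 complete
c37: R2←I6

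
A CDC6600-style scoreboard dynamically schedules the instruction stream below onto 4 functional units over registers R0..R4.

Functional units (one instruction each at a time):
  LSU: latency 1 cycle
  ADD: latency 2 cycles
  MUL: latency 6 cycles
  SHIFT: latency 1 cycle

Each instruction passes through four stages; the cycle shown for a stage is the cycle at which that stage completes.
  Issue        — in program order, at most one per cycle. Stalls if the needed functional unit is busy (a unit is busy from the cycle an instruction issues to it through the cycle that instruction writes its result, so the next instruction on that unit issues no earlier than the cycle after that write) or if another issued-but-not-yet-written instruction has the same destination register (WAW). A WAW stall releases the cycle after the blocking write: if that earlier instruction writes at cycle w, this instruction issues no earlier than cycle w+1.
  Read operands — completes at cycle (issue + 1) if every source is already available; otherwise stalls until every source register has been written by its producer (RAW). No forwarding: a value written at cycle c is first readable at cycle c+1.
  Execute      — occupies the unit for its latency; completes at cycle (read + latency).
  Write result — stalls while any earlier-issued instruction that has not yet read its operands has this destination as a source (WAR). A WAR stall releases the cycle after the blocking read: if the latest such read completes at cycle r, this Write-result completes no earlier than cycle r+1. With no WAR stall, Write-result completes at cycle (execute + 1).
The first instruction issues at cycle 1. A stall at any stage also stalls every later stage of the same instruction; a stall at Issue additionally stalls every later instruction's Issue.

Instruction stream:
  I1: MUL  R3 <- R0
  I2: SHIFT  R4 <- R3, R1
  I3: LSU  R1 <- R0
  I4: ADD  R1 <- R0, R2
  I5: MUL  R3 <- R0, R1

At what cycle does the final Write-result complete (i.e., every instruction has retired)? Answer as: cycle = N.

  I1 | 1 | 2 | 8 | 9
  I2 | 2 | 10 | 11 | 12   RAW R3: wait I1 write@9
  I3 | 3 | 4 | 5 | 11   WAR R1: wait I2 read@10
  I4 | 12 | 13 | 15 | 16   WAW R1: wait I3 write@11
  I5 | 13 | 17 | 23 | 24   RAW R1: wait I4 write@16

cycle = 24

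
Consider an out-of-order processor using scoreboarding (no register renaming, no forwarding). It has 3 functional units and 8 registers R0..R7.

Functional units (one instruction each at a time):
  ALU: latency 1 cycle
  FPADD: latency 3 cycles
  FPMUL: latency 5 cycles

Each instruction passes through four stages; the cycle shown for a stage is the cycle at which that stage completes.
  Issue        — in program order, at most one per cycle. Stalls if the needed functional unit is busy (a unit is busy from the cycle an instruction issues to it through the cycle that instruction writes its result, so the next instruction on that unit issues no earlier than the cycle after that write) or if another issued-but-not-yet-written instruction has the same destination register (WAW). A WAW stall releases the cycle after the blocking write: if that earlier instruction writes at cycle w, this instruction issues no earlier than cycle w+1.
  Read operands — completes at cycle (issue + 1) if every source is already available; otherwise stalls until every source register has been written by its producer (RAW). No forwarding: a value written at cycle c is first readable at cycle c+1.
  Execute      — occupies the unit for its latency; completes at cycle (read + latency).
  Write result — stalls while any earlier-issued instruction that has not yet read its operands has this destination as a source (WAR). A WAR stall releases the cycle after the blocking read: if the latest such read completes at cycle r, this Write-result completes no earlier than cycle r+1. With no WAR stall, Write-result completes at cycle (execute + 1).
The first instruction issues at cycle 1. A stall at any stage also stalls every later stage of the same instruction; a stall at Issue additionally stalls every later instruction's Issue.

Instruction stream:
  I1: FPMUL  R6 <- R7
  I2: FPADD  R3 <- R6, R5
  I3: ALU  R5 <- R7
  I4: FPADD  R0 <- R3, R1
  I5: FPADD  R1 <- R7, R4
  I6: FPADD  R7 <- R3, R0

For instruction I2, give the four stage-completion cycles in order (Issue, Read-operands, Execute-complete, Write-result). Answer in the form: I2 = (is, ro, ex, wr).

I1 -> (1, 2, 7, 8)
I2 -> (2, 9, 12, 13)  // RAW R6: wait I1 write@8
I3 -> (3, 4, 5, 10)  // WAR R5: wait I2 read@9
I4 -> (14, 15, 18, 19)  // struct: FPADD busy until I2 writes@13
I5 -> (20, 21, 24, 25)  // struct: FPADD busy until I4 writes@19
I6 -> (26, 27, 30, 31)  // struct: FPADD busy until I5 writes@25

I2 = (2, 9, 12, 13)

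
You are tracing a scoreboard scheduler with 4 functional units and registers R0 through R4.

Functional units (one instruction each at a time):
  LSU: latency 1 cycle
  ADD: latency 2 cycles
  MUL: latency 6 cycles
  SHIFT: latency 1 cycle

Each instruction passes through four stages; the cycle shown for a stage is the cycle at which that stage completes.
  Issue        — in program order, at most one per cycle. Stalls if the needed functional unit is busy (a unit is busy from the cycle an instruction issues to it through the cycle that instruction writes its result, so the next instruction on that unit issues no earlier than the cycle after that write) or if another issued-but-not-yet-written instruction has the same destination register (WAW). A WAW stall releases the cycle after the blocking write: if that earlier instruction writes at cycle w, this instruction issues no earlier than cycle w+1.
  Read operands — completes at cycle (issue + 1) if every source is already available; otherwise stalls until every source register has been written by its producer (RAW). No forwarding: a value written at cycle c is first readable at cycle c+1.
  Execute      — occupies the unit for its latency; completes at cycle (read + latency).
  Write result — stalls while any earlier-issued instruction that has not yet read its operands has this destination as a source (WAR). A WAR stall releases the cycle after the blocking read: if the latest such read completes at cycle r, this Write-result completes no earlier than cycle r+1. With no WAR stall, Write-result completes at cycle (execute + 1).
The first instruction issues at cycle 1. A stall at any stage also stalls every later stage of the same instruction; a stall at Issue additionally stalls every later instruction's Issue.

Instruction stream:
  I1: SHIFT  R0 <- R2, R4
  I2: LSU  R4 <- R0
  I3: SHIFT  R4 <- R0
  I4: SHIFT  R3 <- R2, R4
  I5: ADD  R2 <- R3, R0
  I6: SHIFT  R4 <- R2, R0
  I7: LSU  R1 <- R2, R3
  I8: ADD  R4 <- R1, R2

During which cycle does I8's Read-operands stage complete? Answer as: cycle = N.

[1] I1→SHIFT
[2] I1 RO · I2→LSU
[3] I1 EX
[4] I1 WR R0
[5] I2 RO
[6] I2 EX
[7] I2 WR R4
[8] I3→SHIFT
[9] I3 RO
[10] I3 EX
[11] I3 WR R4
[12] I4→SHIFT
[13] I4 RO · I5→ADD
[14] I4 EX
[15] I4 WR R3
[16] I5 RO · I6→SHIFT
[17] I7→LSU
[18] I5 EX
[19] I5 WR R2
[20] I6 RO · I7 RO
[21] I6 EX · I7 EX
[22] I6 WR R4 · I7 WR R1
[23] I8→ADD
[24] I8 RO
[26] I8 EX
[27] I8 WR R4

cycle = 24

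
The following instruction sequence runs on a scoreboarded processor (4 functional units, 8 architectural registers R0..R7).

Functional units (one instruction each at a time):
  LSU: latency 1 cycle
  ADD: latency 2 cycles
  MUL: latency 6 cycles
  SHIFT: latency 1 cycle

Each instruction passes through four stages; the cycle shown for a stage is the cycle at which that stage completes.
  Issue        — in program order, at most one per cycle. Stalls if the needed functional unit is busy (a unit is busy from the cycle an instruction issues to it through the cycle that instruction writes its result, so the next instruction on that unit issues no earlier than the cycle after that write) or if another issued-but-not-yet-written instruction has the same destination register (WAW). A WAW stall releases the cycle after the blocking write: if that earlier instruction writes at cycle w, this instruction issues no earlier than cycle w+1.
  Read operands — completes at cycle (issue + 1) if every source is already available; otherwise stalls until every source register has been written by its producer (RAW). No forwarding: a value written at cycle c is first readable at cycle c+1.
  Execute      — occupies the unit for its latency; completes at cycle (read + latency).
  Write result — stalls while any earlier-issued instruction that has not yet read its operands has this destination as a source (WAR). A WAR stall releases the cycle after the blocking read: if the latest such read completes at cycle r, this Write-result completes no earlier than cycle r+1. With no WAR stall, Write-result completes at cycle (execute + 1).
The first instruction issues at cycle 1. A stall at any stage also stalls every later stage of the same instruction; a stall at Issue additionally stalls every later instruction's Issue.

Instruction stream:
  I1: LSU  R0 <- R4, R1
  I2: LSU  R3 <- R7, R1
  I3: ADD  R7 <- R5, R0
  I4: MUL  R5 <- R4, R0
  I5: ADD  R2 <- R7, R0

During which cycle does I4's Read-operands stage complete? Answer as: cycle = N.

I1: IS=1 RO=2 EX=3 WR=4
I2: IS=5 RO=6 EX=7 WR=8  [struct: LSU busy until I1 writes@4]
I3: IS=6 RO=7 EX=9 WR=10
I4: IS=7 RO=8 EX=14 WR=15
I5: IS=11 RO=12 EX=14 WR=15  [struct: ADD busy until I3 writes@10]

cycle = 8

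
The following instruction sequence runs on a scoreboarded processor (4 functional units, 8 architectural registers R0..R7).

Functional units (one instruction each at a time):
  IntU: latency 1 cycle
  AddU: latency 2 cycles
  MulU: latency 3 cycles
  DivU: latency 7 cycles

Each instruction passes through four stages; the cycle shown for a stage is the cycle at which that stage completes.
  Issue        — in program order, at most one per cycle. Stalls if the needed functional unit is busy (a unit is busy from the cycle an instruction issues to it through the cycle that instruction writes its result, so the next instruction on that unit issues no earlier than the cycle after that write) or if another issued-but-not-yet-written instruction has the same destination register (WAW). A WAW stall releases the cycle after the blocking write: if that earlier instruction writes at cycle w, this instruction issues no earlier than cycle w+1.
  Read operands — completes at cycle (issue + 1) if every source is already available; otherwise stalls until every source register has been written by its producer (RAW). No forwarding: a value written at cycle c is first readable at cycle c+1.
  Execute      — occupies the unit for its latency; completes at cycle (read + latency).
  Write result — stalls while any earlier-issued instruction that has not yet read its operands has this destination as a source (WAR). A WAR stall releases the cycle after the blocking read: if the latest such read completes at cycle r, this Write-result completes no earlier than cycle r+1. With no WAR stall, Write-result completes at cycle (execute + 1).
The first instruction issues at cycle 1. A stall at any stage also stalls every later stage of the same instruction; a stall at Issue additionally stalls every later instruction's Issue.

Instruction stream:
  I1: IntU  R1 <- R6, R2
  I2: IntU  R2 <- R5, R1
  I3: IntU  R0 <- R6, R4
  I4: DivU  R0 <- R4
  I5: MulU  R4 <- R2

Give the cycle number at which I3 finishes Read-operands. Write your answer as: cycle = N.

[1] I1 dispatched to IntU
[2] I1 operands ready
[3] I1 complete
[4] R1←I1
[5] I2 dispatched to IntU
[6] I2 operands ready
[7] I2 complete
[8] R2←I2
[9] I3 dispatched to IntU
[10] I3 operands ready
[11] I3 complete
[12] R0←I3
[13] I4 dispatched to DivU
[14] I4 operands ready | I5 dispatched to MulU
[15] I5 operands ready
[18] I5 complete
[19] R4←I5
[21] I4 complete
[22] R0←I4

cycle = 10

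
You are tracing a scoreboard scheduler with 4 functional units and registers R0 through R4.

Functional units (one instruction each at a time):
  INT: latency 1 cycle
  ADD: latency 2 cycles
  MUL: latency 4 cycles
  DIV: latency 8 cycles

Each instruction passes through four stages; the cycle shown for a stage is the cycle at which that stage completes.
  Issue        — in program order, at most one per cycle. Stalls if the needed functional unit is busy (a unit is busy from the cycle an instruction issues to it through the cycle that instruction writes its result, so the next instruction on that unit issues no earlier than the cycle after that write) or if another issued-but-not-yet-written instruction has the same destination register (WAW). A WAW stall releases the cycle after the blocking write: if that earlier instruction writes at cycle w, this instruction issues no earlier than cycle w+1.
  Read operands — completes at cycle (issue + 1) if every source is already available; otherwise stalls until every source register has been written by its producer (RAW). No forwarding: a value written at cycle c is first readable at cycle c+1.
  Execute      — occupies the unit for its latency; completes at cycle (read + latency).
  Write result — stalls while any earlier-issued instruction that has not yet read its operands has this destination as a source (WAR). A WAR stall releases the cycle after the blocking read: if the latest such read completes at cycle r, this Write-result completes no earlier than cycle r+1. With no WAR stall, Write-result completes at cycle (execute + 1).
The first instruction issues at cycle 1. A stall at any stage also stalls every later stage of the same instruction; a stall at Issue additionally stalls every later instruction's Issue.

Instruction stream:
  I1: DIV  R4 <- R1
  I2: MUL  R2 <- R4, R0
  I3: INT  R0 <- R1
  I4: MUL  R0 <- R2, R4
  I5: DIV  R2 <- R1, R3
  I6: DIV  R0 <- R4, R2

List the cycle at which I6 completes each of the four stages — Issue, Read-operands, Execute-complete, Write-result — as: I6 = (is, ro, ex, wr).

I6 = (30, 31, 39, 40)

c1: I1→DIV
c2: I1 RO; I2→MUL
c3: I3→INT
c4: I3 RO
c5: I3 EX
c10: I1 EX
c11: I1 WR R4
c12: I2 RO
c13: I3 WR R0
c16: I2 EX
c17: I2 WR R2
c18: I4→MUL
c19: I4 RO; I5→DIV
c20: I5 RO
c23: I4 EX
c24: I4 WR R0
c28: I5 EX
c29: I5 WR R2
c30: I6→DIV
c31: I6 RO
c39: I6 EX
c40: I6 WR R0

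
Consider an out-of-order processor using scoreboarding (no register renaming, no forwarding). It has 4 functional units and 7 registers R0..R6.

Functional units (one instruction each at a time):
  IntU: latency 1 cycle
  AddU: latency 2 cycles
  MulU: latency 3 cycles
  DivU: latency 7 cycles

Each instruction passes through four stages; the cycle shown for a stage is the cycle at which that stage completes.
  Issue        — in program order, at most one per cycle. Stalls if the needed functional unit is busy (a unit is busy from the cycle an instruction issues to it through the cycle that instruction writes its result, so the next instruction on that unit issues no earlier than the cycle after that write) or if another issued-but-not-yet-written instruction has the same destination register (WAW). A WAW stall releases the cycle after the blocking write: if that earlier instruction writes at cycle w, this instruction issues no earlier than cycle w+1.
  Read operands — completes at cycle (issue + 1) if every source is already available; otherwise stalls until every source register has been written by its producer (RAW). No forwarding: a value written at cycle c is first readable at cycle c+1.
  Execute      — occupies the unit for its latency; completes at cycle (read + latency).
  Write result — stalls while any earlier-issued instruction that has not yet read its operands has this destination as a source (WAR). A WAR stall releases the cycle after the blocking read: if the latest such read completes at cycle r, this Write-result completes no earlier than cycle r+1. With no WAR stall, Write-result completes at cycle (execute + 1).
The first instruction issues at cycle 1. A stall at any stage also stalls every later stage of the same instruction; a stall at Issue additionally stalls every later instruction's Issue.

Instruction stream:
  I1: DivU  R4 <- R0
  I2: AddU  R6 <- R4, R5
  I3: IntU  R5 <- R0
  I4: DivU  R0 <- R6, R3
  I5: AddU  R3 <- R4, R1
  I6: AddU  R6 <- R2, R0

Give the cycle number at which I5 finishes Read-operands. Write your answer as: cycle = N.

c1: I1 issues→DivU
c2: I1 reads · I2 issues→AddU
c3: I3 issues→IntU
c4: I3 reads
c5: I3 exec-done
c9: I1 exec-done
c10: I1 writes R4
c11: I2 reads · I4 issues→DivU
c12: I3 writes R5
c13: I2 exec-done
c14: I2 writes R6
c15: I4 reads · I5 issues→AddU
c16: I5 reads
c18: I5 exec-done
c19: I5 writes R3
c20: I6 issues→AddU
c22: I4 exec-done
c23: I4 writes R0
c24: I6 reads
c26: I6 exec-done
c27: I6 writes R6

cycle = 16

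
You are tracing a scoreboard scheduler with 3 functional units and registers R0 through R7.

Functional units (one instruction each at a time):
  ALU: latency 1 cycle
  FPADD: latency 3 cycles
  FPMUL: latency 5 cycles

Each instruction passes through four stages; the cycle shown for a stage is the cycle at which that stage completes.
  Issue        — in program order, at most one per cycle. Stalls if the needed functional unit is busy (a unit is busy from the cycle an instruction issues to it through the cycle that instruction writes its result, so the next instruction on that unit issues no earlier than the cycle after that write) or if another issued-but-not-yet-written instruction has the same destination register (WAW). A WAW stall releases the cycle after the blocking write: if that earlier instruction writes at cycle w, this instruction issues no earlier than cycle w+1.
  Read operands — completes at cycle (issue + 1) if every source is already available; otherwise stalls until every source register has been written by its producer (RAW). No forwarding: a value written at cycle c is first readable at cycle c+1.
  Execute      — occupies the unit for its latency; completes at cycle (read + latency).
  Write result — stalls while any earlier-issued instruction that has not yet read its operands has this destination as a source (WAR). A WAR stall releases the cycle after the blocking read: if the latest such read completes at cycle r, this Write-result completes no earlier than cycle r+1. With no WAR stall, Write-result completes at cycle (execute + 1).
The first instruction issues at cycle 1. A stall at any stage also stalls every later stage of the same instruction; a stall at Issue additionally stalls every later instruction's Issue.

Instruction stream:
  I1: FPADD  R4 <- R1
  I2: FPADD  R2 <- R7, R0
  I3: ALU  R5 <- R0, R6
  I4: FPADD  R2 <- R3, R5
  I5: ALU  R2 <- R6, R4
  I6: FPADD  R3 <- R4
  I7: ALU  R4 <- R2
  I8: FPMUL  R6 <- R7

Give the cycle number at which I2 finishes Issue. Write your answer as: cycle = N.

cycle = 7

c1: issue I1 (FPADD)
c2: I1 read-ops
c5: I1 finished on FPADD
c6: I1→R4
c7: issue I2 (FPADD)
c8: I2 read-ops | issue I3 (ALU)
c9: I3 read-ops
c10: I3 finished on ALU
c11: I2 finished on FPADD | I3→R5
c12: I2→R2
c13: issue I4 (FPADD)
c14: I4 read-ops
c17: I4 finished on FPADD
c18: I4→R2
c19: issue I5 (ALU)
c20: I5 read-ops | issue I6 (FPADD)
c21: I5 finished on ALU | I6 read-ops
c22: I5→R2
c23: issue I7 (ALU)
c24: I6 finished on FPADD | I7 read-ops | issue I8 (FPMUL)
c25: I6→R3 | I7 finished on ALU | I8 read-ops
c26: I7→R4
c30: I8 finished on FPMUL
c31: I8→R6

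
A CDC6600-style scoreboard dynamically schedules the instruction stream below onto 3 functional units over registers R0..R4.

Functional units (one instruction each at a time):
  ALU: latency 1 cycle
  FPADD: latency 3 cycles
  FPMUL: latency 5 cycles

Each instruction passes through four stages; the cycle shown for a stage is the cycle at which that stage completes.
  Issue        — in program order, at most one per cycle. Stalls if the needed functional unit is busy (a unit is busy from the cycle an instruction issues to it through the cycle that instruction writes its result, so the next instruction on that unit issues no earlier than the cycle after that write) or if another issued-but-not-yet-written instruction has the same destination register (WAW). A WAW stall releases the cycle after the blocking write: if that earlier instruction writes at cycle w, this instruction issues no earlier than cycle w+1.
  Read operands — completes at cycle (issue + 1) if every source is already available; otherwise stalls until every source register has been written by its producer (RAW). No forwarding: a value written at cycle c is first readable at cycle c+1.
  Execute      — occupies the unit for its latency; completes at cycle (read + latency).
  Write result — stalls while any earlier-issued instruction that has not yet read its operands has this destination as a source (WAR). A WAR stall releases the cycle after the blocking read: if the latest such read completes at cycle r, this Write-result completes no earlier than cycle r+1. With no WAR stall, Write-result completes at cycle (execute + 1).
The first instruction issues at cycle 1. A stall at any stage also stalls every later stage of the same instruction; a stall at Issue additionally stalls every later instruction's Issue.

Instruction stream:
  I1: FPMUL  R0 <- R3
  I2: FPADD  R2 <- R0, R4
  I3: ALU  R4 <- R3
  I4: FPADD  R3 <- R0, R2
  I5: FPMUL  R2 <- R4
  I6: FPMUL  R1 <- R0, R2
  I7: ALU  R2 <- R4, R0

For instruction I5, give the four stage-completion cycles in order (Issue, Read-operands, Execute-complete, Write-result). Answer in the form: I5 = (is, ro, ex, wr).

I5 = (15, 16, 21, 22)

1) issue 1, read 2, done 7, write 8
2) issue 2, read 9, done 12, write 13  <RAW R0: wait I1 write@8>
3) issue 3, read 4, done 5, write 10  <WAR R4: wait I2 read@9>
4) issue 14, read 15, done 18, write 19  <struct: FPADD busy until I2 writes@13>
5) issue 15, read 16, done 21, write 22
6) issue 23, read 24, done 29, write 30  <struct: FPMUL busy until I5 writes@22>
7) issue 24, read 25, done 26, write 27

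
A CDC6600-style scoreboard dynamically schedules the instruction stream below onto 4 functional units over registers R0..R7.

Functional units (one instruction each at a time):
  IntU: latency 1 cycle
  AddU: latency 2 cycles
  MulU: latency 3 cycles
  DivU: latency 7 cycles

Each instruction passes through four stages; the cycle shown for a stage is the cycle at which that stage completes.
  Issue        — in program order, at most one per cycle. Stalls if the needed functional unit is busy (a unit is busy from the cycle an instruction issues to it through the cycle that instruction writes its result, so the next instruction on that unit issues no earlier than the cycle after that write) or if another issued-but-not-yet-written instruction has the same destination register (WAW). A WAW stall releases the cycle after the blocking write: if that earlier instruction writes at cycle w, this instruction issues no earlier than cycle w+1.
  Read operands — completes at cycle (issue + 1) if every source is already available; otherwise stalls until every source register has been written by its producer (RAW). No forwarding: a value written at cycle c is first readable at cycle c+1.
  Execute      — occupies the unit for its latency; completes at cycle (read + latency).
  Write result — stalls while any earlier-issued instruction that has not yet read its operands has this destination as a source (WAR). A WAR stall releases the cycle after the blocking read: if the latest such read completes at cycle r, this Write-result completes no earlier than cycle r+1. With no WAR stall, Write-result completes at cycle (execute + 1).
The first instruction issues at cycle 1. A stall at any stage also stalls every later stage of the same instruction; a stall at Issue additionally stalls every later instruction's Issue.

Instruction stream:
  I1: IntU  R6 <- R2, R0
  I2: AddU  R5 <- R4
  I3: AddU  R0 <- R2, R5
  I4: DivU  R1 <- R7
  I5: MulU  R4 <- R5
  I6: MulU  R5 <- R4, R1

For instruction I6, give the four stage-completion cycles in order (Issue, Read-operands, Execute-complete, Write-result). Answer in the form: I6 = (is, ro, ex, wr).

I6 = (15, 18, 21, 22)

[1] I1 issues→IntU
[2] I1 reads | I2 issues→AddU
[3] I1 exec-done | I2 reads
[4] I1 writes R6
[5] I2 exec-done
[6] I2 writes R5
[7] I3 issues→AddU
[8] I3 reads | I4 issues→DivU
[9] I4 reads | I5 issues→MulU
[10] I3 exec-done | I5 reads
[11] I3 writes R0
[13] I5 exec-done
[14] I5 writes R4
[15] I6 issues→MulU
[16] I4 exec-done
[17] I4 writes R1
[18] I6 reads
[21] I6 exec-done
[22] I6 writes R5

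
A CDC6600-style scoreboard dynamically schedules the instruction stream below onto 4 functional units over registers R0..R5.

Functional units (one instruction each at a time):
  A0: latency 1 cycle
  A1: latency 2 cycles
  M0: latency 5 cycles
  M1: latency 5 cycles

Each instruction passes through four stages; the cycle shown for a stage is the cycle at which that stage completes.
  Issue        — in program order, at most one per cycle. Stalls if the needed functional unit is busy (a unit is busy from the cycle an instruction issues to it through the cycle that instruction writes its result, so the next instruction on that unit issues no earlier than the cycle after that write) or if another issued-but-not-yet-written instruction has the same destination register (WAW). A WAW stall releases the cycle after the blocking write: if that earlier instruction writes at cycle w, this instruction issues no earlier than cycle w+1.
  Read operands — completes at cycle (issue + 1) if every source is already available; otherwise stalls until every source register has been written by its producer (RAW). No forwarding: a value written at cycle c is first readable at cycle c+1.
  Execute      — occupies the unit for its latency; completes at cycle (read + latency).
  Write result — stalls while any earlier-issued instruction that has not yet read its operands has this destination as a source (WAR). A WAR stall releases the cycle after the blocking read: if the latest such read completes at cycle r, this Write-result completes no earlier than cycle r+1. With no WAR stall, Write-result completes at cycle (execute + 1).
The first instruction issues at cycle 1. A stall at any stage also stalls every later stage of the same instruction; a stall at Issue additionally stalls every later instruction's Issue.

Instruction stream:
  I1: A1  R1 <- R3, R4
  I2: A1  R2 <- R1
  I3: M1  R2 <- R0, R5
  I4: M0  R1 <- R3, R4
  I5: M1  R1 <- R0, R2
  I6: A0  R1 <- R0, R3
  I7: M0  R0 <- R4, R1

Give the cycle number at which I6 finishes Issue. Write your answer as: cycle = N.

cycle = 28

  I1 | 1 | 2 | 4 | 5
  I2 | 6 | 7 | 9 | 10   struct: A1 busy until I1 writes@5
  I3 | 11 | 12 | 17 | 18   WAW R2: wait I2 write@10
  I4 | 12 | 13 | 18 | 19
  I5 | 20 | 21 | 26 | 27   WAW R1: wait I4 write@19
  I6 | 28 | 29 | 30 | 31   WAW R1: wait I5 write@27
  I7 | 29 | 32 | 37 | 38   RAW R1: wait I6 write@31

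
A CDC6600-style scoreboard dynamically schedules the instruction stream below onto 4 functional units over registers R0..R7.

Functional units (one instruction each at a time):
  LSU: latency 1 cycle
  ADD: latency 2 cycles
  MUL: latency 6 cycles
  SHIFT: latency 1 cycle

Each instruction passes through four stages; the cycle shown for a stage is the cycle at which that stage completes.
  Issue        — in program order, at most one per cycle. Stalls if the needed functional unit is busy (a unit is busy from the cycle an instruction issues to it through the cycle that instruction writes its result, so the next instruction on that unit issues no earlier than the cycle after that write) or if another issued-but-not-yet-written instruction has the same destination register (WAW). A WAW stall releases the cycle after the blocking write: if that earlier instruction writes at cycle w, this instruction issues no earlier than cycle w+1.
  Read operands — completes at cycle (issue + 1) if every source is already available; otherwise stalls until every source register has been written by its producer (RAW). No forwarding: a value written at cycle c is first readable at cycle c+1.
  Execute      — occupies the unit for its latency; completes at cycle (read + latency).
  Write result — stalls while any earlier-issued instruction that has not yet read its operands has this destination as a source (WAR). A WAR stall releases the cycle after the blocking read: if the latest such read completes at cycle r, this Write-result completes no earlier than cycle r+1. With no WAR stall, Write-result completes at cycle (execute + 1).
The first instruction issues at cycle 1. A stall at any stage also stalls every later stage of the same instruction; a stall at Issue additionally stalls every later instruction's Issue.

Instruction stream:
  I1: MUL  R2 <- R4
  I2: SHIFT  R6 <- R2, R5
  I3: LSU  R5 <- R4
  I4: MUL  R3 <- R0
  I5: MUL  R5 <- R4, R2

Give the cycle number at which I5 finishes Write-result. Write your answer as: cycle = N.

[1] I1→MUL
[2] I1 RO, I2→SHIFT
[3] I3→LSU
[4] I3 RO
[5] I3 EX
[8] I1 EX
[9] I1 WR R2
[10] I2 RO, I4→MUL
[11] I2 EX, I3 WR R5, I4 RO
[12] I2 WR R6
[17] I4 EX
[18] I4 WR R3
[19] I5→MUL
[20] I5 RO
[26] I5 EX
[27] I5 WR R5

cycle = 27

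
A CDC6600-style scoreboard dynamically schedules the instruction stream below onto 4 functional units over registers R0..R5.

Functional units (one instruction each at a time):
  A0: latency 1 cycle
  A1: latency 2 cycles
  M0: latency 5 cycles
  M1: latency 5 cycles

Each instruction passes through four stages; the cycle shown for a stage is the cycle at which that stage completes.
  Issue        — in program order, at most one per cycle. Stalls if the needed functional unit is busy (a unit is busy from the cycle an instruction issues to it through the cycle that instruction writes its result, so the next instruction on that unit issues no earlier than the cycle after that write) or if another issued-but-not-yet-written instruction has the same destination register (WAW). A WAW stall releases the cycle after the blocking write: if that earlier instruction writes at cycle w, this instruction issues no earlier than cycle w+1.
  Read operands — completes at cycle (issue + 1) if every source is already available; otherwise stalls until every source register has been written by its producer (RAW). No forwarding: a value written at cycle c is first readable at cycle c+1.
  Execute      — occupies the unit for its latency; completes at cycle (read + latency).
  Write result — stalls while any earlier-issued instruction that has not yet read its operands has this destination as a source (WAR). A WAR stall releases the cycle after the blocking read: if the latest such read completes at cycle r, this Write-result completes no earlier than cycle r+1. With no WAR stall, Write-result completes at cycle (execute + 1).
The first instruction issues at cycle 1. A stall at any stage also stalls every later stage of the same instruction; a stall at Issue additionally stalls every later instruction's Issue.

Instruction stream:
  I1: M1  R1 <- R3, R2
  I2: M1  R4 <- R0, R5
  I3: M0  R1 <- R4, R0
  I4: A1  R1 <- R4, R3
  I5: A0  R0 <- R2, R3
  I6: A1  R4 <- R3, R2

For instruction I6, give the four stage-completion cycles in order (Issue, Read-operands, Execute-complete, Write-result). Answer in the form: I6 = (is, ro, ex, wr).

I6 = (29, 30, 32, 33)

c1: I1→M1
c2: I1 RO
c7: I1 EX
c8: I1 WR R1
c9: I2→M1
c10: I2 RO | I3→M0
c15: I2 EX
c16: I2 WR R4
c17: I3 RO
c22: I3 EX
c23: I3 WR R1
c24: I4→A1
c25: I4 RO | I5→A0
c26: I5 RO
c27: I4 EX | I5 EX
c28: I4 WR R1 | I5 WR R0
c29: I6→A1
c30: I6 RO
c32: I6 EX
c33: I6 WR R4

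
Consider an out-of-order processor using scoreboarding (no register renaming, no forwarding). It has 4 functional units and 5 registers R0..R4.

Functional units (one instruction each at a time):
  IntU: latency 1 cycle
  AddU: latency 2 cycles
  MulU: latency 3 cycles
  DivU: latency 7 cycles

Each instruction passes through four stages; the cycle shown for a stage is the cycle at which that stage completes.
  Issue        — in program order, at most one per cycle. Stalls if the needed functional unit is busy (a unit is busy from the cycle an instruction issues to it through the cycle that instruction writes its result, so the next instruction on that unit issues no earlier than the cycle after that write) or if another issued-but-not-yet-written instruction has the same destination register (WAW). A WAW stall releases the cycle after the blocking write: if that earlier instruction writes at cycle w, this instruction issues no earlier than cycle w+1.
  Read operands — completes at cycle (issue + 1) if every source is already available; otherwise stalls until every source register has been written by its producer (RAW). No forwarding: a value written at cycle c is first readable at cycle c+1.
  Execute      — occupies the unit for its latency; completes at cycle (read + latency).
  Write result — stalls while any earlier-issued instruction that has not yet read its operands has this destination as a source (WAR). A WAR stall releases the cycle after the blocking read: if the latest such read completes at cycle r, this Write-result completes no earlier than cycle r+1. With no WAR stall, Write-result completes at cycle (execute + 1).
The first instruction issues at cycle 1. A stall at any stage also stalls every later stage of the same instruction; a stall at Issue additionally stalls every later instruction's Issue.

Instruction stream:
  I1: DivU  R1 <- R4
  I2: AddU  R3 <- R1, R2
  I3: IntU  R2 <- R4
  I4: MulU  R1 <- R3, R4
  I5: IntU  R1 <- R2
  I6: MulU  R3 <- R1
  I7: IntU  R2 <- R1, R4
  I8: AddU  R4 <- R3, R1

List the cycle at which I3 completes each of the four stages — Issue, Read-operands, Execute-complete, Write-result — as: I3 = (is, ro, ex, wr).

[1] issue I1 (DivU)
[2] I1 read-ops, issue I2 (AddU)
[3] issue I3 (IntU)
[4] I3 read-ops
[5] I3 finished on IntU
[9] I1 finished on DivU
[10] I1→R1
[11] I2 read-ops, issue I4 (MulU)
[12] I3→R2
[13] I2 finished on AddU
[14] I2→R3
[15] I4 read-ops
[18] I4 finished on MulU
[19] I4→R1
[20] issue I5 (IntU)
[21] I5 read-ops, issue I6 (MulU)
[22] I5 finished on IntU
[23] I5→R1
[24] I6 read-ops, issue I7 (IntU)
[25] I7 read-ops, issue I8 (AddU)
[26] I7 finished on IntU
[27] I6 finished on MulU, I7→R2
[28] I6→R3
[29] I8 read-ops
[31] I8 finished on AddU
[32] I8→R4

I3 = (3, 4, 5, 12)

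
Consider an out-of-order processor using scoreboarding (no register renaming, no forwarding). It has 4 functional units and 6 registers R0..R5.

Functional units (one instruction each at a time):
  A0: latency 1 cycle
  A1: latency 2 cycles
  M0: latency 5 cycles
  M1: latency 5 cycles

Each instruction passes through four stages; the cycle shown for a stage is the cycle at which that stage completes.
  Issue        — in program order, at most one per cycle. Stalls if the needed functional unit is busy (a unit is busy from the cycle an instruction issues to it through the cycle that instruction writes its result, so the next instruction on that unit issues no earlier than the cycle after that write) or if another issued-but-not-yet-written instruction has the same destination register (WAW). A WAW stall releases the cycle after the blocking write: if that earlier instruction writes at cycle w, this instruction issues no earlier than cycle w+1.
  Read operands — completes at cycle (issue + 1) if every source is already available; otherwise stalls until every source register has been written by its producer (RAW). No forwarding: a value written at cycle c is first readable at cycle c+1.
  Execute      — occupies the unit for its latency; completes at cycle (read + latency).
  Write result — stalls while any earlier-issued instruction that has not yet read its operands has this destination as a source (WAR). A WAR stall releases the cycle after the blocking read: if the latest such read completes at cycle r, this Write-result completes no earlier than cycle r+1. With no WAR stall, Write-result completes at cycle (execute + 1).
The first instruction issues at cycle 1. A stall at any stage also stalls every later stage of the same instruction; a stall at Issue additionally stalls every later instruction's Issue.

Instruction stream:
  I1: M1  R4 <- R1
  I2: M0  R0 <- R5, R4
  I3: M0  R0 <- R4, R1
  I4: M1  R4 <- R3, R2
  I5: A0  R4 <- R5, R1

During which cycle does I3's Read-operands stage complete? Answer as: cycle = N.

cycle = 17

[1] I1 issues→M1
[2] I1 reads | I2 issues→M0
[7] I1 exec-done
[8] I1 writes R4
[9] I2 reads
[14] I2 exec-done
[15] I2 writes R0
[16] I3 issues→M0
[17] I3 reads | I4 issues→M1
[18] I4 reads
[22] I3 exec-done
[23] I3 writes R0 | I4 exec-done
[24] I4 writes R4
[25] I5 issues→A0
[26] I5 reads
[27] I5 exec-done
[28] I5 writes R4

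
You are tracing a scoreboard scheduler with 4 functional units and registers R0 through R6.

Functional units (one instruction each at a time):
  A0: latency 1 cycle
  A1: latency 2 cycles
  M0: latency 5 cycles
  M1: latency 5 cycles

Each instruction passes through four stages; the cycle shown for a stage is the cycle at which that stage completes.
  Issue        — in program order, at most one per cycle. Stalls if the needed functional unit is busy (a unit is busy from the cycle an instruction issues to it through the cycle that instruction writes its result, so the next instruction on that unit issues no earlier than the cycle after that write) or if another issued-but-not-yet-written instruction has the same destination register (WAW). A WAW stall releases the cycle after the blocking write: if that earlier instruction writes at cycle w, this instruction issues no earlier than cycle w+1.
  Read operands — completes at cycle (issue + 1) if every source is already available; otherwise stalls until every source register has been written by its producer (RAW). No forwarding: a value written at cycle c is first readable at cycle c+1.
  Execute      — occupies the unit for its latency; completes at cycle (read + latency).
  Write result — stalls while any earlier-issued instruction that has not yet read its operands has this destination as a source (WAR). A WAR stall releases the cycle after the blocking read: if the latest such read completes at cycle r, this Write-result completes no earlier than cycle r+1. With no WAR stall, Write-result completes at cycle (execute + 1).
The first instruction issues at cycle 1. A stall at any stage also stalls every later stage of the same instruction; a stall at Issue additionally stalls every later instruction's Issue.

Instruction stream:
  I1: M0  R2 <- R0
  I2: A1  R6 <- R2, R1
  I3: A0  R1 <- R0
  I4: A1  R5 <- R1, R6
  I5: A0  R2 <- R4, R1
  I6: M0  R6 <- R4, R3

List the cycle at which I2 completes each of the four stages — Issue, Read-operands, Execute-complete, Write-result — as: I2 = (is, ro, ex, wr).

t=1  I1 dispatched to M0
t=2  I1 operands ready | I2 dispatched to A1
t=3  I3 dispatched to A0
t=4  I3 operands ready
t=5  I3 complete
t=7  I1 complete
t=8  R2←I1
t=9  I2 operands ready
t=10  R1←I3
t=11  I2 complete
t=12  R6←I2
t=13  I4 dispatched to A1
t=14  I4 operands ready | I5 dispatched to A0
t=15  I5 operands ready | I6 dispatched to M0
t=16  I4 complete | I5 complete | I6 operands ready
t=17  R5←I4 | R2←I5
t=21  I6 complete
t=22  R6←I6

I2 = (2, 9, 11, 12)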